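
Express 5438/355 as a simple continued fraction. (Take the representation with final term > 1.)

[15; 3, 7, 16]

5438 = 15×355 + 113
355 = 3×113 + 16
113 = 7×16 + 1
16 = 16×1 + 0  (stop)
So 5438/355 = [15; 3, 7, 16].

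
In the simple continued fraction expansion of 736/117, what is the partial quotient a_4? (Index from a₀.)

1

736 = 6·117 + 34   →  a_0 = 6
117 = 3·34 + 15   →  a_1 = 3
34 = 2·15 + 4   →  a_2 = 2
15 = 3·4 + 3   →  a_3 = 3
4 = 1·3 + 1   →  a_4 = 1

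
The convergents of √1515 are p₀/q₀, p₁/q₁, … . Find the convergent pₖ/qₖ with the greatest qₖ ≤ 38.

506/13

√1515 = [38; 1, 11, 1, 76, …] (period length 4).
Convergents:
  p_0/q_0 = 38/1
  p_1/q_1 = 39/1
  p_2/q_2 = 467/12
  p_3/q_3 = 506/13
  p_4/q_4 = 38923/1000
q_3 = 13 ≤ 38 < 1000 = q_4, so the answer is 506/13.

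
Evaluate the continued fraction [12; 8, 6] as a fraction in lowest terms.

Using pₖ = aₖpₖ₋₁ + pₖ₋₂ and qₖ = aₖqₖ₋₁ + qₖ₋₂:
  k=0: a=12, p=12, q=1
  k=1: a=8, p=97, q=8
  k=2: a=6, p=594, q=49

594/49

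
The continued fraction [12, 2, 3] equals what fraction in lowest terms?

Using pₖ = aₖpₖ₋₁ + pₖ₋₂ and qₖ = aₖqₖ₋₁ + qₖ₋₂:
  k=0: a=12, p=12, q=1
  k=1: a=2, p=25, q=2
  k=2: a=3, p=87, q=7

87/7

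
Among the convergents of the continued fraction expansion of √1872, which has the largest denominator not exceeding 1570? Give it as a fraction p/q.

√1872 = [43; 3, 1, 3, 86, …] (period length 4).
Convergents:
  p_0/q_0 = 43/1
  p_1/q_1 = 130/3
  p_2/q_2 = 173/4
  p_3/q_3 = 649/15
  p_4/q_4 = 55987/1294
  p_5/q_5 = 168610/3897
q_4 = 1294 ≤ 1570 < 3897 = q_5, so the answer is 55987/1294.

55987/1294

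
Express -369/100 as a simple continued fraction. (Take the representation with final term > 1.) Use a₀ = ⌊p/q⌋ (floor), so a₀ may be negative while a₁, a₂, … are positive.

-369 = -4*100 + 31
100 = 3*31 + 7
31 = 4*7 + 3
7 = 2*3 + 1
3 = 3*1 + 0  (stop)
So -369/100 = [-4; 3, 4, 2, 3].

[-4; 3, 4, 2, 3]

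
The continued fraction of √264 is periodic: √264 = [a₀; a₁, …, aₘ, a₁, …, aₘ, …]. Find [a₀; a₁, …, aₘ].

a₀ = ⌊√264⌋ = 16.
With m₀=0, d₀=1 and mₖ₊₁ = dₖaₖ − mₖ, dₖ₊₁ = (n − mₖ₊₁²)/dₖ, aₖ₊₁ = ⌊(a₀+mₖ₊₁)/dₖ₊₁⌋:
  k=1: m=16, d=8, a=4
  k=2: m=16, d=1, a=32
d=1 and a=2a₀=32 at k=2, so the next step gives (m, d) = (16, 8) again — its k=1 value — and the period has length 2.

[16; 4, 32]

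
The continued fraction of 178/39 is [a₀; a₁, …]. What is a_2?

1

178 = 4·39 + 22   →  a_0 = 4
39 = 1·22 + 17   →  a_1 = 1
22 = 1·17 + 5   →  a_2 = 1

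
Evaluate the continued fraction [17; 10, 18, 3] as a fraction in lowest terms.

9456/553

Fold from the inside: start with 3/1.
  18 + 1/3 = 55/3
  10 + 3/55 = 553/55
  17 + 55/553 = 9456/553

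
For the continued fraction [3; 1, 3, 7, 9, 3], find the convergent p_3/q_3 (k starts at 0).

109/29

Using pₖ = aₖpₖ₋₁ + pₖ₋₂, qₖ = aₖqₖ₋₁ + qₖ₋₂ (with p₋₁=1, p₋₂=0, q₋₁=0, q₋₂=1):
  k=0: a=3, p=3, q=1
  k=1: a=1, p=4, q=1
  k=2: a=3, p=15, q=4
  k=3: a=7, p=109, q=29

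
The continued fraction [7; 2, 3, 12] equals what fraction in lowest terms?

Using pₖ = aₖpₖ₋₁ + pₖ₋₂ and qₖ = aₖqₖ₋₁ + qₖ₋₂:
  k=0: a=7, p=7, q=1
  k=1: a=2, p=15, q=2
  k=2: a=3, p=52, q=7
  k=3: a=12, p=639, q=86

639/86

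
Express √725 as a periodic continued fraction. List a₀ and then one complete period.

[26; 1, 12, 2, 12, 1, 52]

a₀ = ⌊√725⌋ = 26.
With m₀=0, d₀=1 and mₖ₊₁ = dₖaₖ − mₖ, dₖ₊₁ = (n − mₖ₊₁²)/dₖ, aₖ₊₁ = ⌊(a₀+mₖ₊₁)/dₖ₊₁⌋:
  k=1: m=26, d=49, a=1
  k=2: m=23, d=4, a=12
  k=3: m=25, d=25, a=2
  k=4: m=25, d=4, a=12
  k=5: m=23, d=49, a=1
  k=6: m=26, d=1, a=52
d=1 and a=2a₀=52 at k=6, so the next step gives (m, d) = (26, 49) again — its k=1 value — and the period has length 6.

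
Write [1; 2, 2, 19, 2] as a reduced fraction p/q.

279/199

Fold from the inside: start with 2/1.
  19 + 1/2 = 39/2
  2 + 2/39 = 80/39
  2 + 39/80 = 199/80
  1 + 80/199 = 279/199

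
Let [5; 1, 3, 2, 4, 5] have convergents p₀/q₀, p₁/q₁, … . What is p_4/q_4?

Using pₖ = aₖpₖ₋₁ + pₖ₋₂, qₖ = aₖqₖ₋₁ + qₖ₋₂ (with p₋₁=1, p₋₂=0, q₋₁=0, q₋₂=1):
  k=0: a=5, p=5, q=1
  k=1: a=1, p=6, q=1
  k=2: a=3, p=23, q=4
  k=3: a=2, p=52, q=9
  k=4: a=4, p=231, q=40

231/40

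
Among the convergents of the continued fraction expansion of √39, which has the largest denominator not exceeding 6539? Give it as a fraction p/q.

15294/2449

√39 = [6; 4, 12, …] (period length 2).
Convergents:
  p_0/q_0 = 6/1
  p_1/q_1 = 25/4
  p_2/q_2 = 306/49
  p_3/q_3 = 1249/200
  p_4/q_4 = 15294/2449
  p_5/q_5 = 62425/9996
q_4 = 2449 ≤ 6539 < 9996 = q_5, so the answer is 15294/2449.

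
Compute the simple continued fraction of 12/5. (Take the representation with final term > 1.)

12 = 2·5 + 2
5 = 2·2 + 1
2 = 2·1 + 0  (stop)
So 12/5 = [2; 2, 2].

[2; 2, 2]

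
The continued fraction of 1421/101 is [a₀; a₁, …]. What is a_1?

14

1421 = 14·101 + 7   →  a_0 = 14
101 = 14·7 + 3   →  a_1 = 14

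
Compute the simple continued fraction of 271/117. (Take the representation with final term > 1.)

[2; 3, 6, 6]

271 = 2*117 + 37
117 = 3*37 + 6
37 = 6*6 + 1
6 = 6*1 + 0  (stop)
So 271/117 = [2; 3, 6, 6].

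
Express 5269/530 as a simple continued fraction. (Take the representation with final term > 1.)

[9; 1, 16, 10, 3]

5269 = 9*530 + 499
530 = 1*499 + 31
499 = 16*31 + 3
31 = 10*3 + 1
3 = 3*1 + 0  (stop)
So 5269/530 = [9; 1, 16, 10, 3].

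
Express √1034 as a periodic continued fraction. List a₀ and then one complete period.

[32; 6, 2, 2, 2, 6, 64]

a₀ = ⌊√1034⌋ = 32.
With m₀=0, d₀=1 and mₖ₊₁ = dₖaₖ − mₖ, dₖ₊₁ = (n − mₖ₊₁²)/dₖ, aₖ₊₁ = ⌊(a₀+mₖ₊₁)/dₖ₊₁⌋:
  k=1: m=32, d=10, a=6
  k=2: m=28, d=25, a=2
  k=3: m=22, d=22, a=2
  k=4: m=22, d=25, a=2
  k=5: m=28, d=10, a=6
  k=6: m=32, d=1, a=64
d=1 and a=2a₀=64 at k=6, so the next step gives (m, d) = (32, 10) again — its k=1 value — and the period has length 6.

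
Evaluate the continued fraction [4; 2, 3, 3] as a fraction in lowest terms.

102/23

Using pₖ = aₖpₖ₋₁ + pₖ₋₂ and qₖ = aₖqₖ₋₁ + qₖ₋₂:
  k=0: a=4, p=4, q=1
  k=1: a=2, p=9, q=2
  k=2: a=3, p=31, q=7
  k=3: a=3, p=102, q=23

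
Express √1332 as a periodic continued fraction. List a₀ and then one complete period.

a₀ = ⌊√1332⌋ = 36.
With m₀=0, d₀=1 and mₖ₊₁ = dₖaₖ − mₖ, dₖ₊₁ = (n − mₖ₊₁²)/dₖ, aₖ₊₁ = ⌊(a₀+mₖ₊₁)/dₖ₊₁⌋:
  k=1: m=36, d=36, a=2
  k=2: m=36, d=1, a=72
d=1 and a=2a₀=72 at k=2, so the next step gives (m, d) = (36, 36) again — its k=1 value — and the period has length 2.

[36; 2, 72]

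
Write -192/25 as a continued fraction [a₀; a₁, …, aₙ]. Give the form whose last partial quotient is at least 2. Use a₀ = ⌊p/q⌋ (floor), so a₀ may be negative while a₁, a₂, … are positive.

-192 = -8·25 + 8
25 = 3·8 + 1
8 = 8·1 + 0  (stop)
So -192/25 = [-8; 3, 8].

[-8; 3, 8]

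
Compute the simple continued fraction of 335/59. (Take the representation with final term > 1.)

335 = 5*59 + 40
59 = 1*40 + 19
40 = 2*19 + 2
19 = 9*2 + 1
2 = 2*1 + 0  (stop)
So 335/59 = [5; 1, 2, 9, 2].

[5; 1, 2, 9, 2]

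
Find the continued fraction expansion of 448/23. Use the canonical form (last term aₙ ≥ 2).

[19; 2, 11]

448 = 19×23 + 11
23 = 2×11 + 1
11 = 11×1 + 0  (stop)
So 448/23 = [19; 2, 11].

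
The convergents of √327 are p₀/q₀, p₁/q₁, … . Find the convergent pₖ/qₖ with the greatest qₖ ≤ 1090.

7830/433

√327 = [18; 12, 36, …] (period length 2).
Convergents:
  p_0/q_0 = 18/1
  p_1/q_1 = 217/12
  p_2/q_2 = 7830/433
  p_3/q_3 = 94177/5208
q_2 = 433 ≤ 1090 < 5208 = q_3, so the answer is 7830/433.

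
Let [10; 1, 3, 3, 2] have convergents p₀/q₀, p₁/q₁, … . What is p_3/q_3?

Using pₖ = aₖpₖ₋₁ + pₖ₋₂, qₖ = aₖqₖ₋₁ + qₖ₋₂ (with p₋₁=1, p₋₂=0, q₋₁=0, q₋₂=1):
  k=0: a=10, p=10, q=1
  k=1: a=1, p=11, q=1
  k=2: a=3, p=43, q=4
  k=3: a=3, p=140, q=13

140/13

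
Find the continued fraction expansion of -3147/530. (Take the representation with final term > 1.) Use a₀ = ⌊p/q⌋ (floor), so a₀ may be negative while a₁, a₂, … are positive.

[-6; 16, 16, 2]

-3147 = -6·530 + 33
530 = 16·33 + 2
33 = 16·2 + 1
2 = 2·1 + 0  (stop)
So -3147/530 = [-6; 16, 16, 2].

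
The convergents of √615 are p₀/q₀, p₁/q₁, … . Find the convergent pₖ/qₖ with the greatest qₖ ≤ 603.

6175/249

√615 = [24; 1, 3, 1, 48, …] (period length 4).
Convergents:
  p_0/q_0 = 24/1
  p_1/q_1 = 25/1
  p_2/q_2 = 99/4
  p_3/q_3 = 124/5
  p_4/q_4 = 6051/244
  p_5/q_5 = 6175/249
  p_6/q_6 = 24576/991
q_5 = 249 ≤ 603 < 991 = q_6, so the answer is 6175/249.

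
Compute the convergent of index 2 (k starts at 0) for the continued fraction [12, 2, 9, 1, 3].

Using pₖ = aₖpₖ₋₁ + pₖ₋₂, qₖ = aₖqₖ₋₁ + qₖ₋₂ (with p₋₁=1, p₋₂=0, q₋₁=0, q₋₂=1):
  k=0: a=12, p=12, q=1
  k=1: a=2, p=25, q=2
  k=2: a=9, p=237, q=19

237/19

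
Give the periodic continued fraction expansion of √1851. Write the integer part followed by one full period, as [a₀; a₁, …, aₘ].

a₀ = ⌊√1851⌋ = 43.
With m₀=0, d₀=1 and mₖ₊₁ = dₖaₖ − mₖ, dₖ₊₁ = (n − mₖ₊₁²)/dₖ, aₖ₊₁ = ⌊(a₀+mₖ₊₁)/dₖ₊₁⌋:
  k=1: m=43, d=2, a=43
  k=2: m=43, d=1, a=86
d=1 and a=2a₀=86 at k=2, so the next step gives (m, d) = (43, 2) again — its k=1 value — and the period has length 2.

[43; 43, 86]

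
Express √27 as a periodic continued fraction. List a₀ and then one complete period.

[5; 5, 10]

a₀ = ⌊√27⌋ = 5.
With m₀=0, d₀=1 and mₖ₊₁ = dₖaₖ − mₖ, dₖ₊₁ = (n − mₖ₊₁²)/dₖ, aₖ₊₁ = ⌊(a₀+mₖ₊₁)/dₖ₊₁⌋:
  k=1: m=5, d=2, a=5
  k=2: m=5, d=1, a=10
d=1 and a=2a₀=10 at k=2, so the next step gives (m, d) = (5, 2) again — its k=1 value — and the period has length 2.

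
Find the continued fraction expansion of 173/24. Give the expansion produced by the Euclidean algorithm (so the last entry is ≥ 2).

173 = 7·24 + 5
24 = 4·5 + 4
5 = 1·4 + 1
4 = 4·1 + 0  (stop)
So 173/24 = [7; 4, 1, 4].

[7; 4, 1, 4]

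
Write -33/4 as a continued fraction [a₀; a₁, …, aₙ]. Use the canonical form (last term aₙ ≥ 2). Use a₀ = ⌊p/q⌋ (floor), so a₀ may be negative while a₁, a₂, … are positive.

-33 = -9·4 + 3
4 = 1·3 + 1
3 = 3·1 + 0  (stop)
So -33/4 = [-9; 1, 3].

[-9; 1, 3]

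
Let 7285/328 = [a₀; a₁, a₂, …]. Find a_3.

7285 = 22·328 + 69   →  a_0 = 22
328 = 4·69 + 52   →  a_1 = 4
69 = 1·52 + 17   →  a_2 = 1
52 = 3·17 + 1   →  a_3 = 3

3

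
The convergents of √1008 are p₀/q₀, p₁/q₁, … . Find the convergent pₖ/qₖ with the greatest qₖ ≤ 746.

8096/255

√1008 = [31; 1, 2, 1, 62, …] (period length 4).
Convergents:
  p_0/q_0 = 31/1
  p_1/q_1 = 32/1
  p_2/q_2 = 95/3
  p_3/q_3 = 127/4
  p_4/q_4 = 7969/251
  p_5/q_5 = 8096/255
  p_6/q_6 = 24161/761
q_5 = 255 ≤ 746 < 761 = q_6, so the answer is 8096/255.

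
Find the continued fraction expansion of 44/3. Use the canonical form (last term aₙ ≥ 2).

44 = 14·3 + 2
3 = 1·2 + 1
2 = 2·1 + 0  (stop)
So 44/3 = [14; 1, 2].

[14; 1, 2]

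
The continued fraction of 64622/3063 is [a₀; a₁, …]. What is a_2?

64622 = 21·3063 + 299   →  a_0 = 21
3063 = 10·299 + 73   →  a_1 = 10
299 = 4·73 + 7   →  a_2 = 4

4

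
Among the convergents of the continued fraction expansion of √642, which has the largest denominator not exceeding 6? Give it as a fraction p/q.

76/3

√642 = [25; 2, 1, 24, 1, 2, 50, …] (period length 6).
Convergents:
  p_0/q_0 = 25/1
  p_1/q_1 = 51/2
  p_2/q_2 = 76/3
  p_3/q_3 = 1875/74
q_2 = 3 ≤ 6 < 74 = q_3, so the answer is 76/3.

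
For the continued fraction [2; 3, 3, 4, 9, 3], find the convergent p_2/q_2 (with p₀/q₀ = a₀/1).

Using pₖ = aₖpₖ₋₁ + pₖ₋₂, qₖ = aₖqₖ₋₁ + qₖ₋₂ (with p₋₁=1, p₋₂=0, q₋₁=0, q₋₂=1):
  k=0: a=2, p=2, q=1
  k=1: a=3, p=7, q=3
  k=2: a=3, p=23, q=10

23/10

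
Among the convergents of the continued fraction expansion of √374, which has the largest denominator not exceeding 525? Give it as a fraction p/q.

√374 = [19; 2, 1, 18, 1, 2, 38, …] (period length 6).
Convergents:
  p_0/q_0 = 19/1
  p_1/q_1 = 39/2
  p_2/q_2 = 58/3
  p_3/q_3 = 1083/56
  p_4/q_4 = 1141/59
  p_5/q_5 = 3365/174
  p_6/q_6 = 129011/6671
q_5 = 174 ≤ 525 < 6671 = q_6, so the answer is 3365/174.

3365/174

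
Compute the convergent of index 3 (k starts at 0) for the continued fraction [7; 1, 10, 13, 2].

1139/144

Using pₖ = aₖpₖ₋₁ + pₖ₋₂, qₖ = aₖqₖ₋₁ + qₖ₋₂ (with p₋₁=1, p₋₂=0, q₋₁=0, q₋₂=1):
  k=0: a=7, p=7, q=1
  k=1: a=1, p=8, q=1
  k=2: a=10, p=87, q=11
  k=3: a=13, p=1139, q=144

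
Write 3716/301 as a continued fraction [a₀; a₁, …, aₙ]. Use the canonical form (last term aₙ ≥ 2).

3716 = 12×301 + 104
301 = 2×104 + 93
104 = 1×93 + 11
93 = 8×11 + 5
11 = 2×5 + 1
5 = 5×1 + 0  (stop)
So 3716/301 = [12; 2, 1, 8, 2, 5].

[12; 2, 1, 8, 2, 5]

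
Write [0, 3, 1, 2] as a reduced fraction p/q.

Using pₖ = aₖpₖ₋₁ + pₖ₋₂ and qₖ = aₖqₖ₋₁ + qₖ₋₂:
  k=0: a=0, p=0, q=1
  k=1: a=3, p=1, q=3
  k=2: a=1, p=1, q=4
  k=3: a=2, p=3, q=11

3/11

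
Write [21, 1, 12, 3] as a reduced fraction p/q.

Using pₖ = aₖpₖ₋₁ + pₖ₋₂ and qₖ = aₖqₖ₋₁ + qₖ₋₂:
  k=0: a=21, p=21, q=1
  k=1: a=1, p=22, q=1
  k=2: a=12, p=285, q=13
  k=3: a=3, p=877, q=40

877/40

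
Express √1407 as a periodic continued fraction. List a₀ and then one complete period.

[37; 1, 1, 24, 1, 1, 74]

a₀ = ⌊√1407⌋ = 37.
With m₀=0, d₀=1 and mₖ₊₁ = dₖaₖ − mₖ, dₖ₊₁ = (n − mₖ₊₁²)/dₖ, aₖ₊₁ = ⌊(a₀+mₖ₊₁)/dₖ₊₁⌋:
  k=1: m=37, d=38, a=1
  k=2: m=1, d=37, a=1
  k=3: m=36, d=3, a=24
  k=4: m=36, d=37, a=1
  k=5: m=1, d=38, a=1
  k=6: m=37, d=1, a=74
d=1 and a=2a₀=74 at k=6, so the next step gives (m, d) = (37, 38) again — its k=1 value — and the period has length 6.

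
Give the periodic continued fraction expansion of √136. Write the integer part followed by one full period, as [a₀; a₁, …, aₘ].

a₀ = ⌊√136⌋ = 11.

[11; 1, 1, 1, 22]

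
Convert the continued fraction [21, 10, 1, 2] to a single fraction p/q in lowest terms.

Using pₖ = aₖpₖ₋₁ + pₖ₋₂ and qₖ = aₖqₖ₋₁ + qₖ₋₂:
  k=0: a=21, p=21, q=1
  k=1: a=10, p=211, q=10
  k=2: a=1, p=232, q=11
  k=3: a=2, p=675, q=32

675/32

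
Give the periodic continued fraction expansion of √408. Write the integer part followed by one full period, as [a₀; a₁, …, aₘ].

[20; 5, 40]

a₀ = ⌊√408⌋ = 20.
With m₀=0, d₀=1 and mₖ₊₁ = dₖaₖ − mₖ, dₖ₊₁ = (n − mₖ₊₁²)/dₖ, aₖ₊₁ = ⌊(a₀+mₖ₊₁)/dₖ₊₁⌋:
  k=1: m=20, d=8, a=5
  k=2: m=20, d=1, a=40
d=1 and a=2a₀=40 at k=2, so the next step gives (m, d) = (20, 8) again — its k=1 value — and the period has length 2.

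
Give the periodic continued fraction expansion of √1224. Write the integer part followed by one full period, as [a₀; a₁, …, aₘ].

a₀ = ⌊√1224⌋ = 34.
With m₀=0, d₀=1 and mₖ₊₁ = dₖaₖ − mₖ, dₖ₊₁ = (n − mₖ₊₁²)/dₖ, aₖ₊₁ = ⌊(a₀+mₖ₊₁)/dₖ₊₁⌋:
  k=1: m=34, d=68, a=1
  k=2: m=34, d=1, a=68
d=1 and a=2a₀=68 at k=2, so the next step gives (m, d) = (34, 68) again — its k=1 value — and the period has length 2.

[34; 1, 68]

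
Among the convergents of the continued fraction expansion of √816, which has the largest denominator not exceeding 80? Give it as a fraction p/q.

2171/76

√816 = [28; 1, 1, 3, 3, 3, 1, 1, 56, …] (period length 8).
Convergents:
  p_0/q_0 = 28/1
  p_1/q_1 = 29/1
  p_2/q_2 = 57/2
  p_3/q_3 = 200/7
  p_4/q_4 = 657/23
  p_5/q_5 = 2171/76
  p_6/q_6 = 2828/99
q_5 = 76 ≤ 80 < 99 = q_6, so the answer is 2171/76.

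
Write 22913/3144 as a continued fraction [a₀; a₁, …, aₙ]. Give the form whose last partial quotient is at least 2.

22913 = 7*3144 + 905
3144 = 3*905 + 429
905 = 2*429 + 47
429 = 9*47 + 6
47 = 7*6 + 5
6 = 1*5 + 1
5 = 5*1 + 0  (stop)
So 22913/3144 = [7; 3, 2, 9, 7, 1, 5].

[7; 3, 2, 9, 7, 1, 5]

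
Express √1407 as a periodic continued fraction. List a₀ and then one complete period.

[37; 1, 1, 24, 1, 1, 74]

a₀ = ⌊√1407⌋ = 37.
With m₀=0, d₀=1 and mₖ₊₁ = dₖaₖ − mₖ, dₖ₊₁ = (n − mₖ₊₁²)/dₖ, aₖ₊₁ = ⌊(a₀+mₖ₊₁)/dₖ₊₁⌋:
  k=1: m=37, d=38, a=1
  k=2: m=1, d=37, a=1
  k=3: m=36, d=3, a=24
  k=4: m=36, d=37, a=1
  k=5: m=1, d=38, a=1
  k=6: m=37, d=1, a=74
d=1 and a=2a₀=74 at k=6, so the next step gives (m, d) = (37, 38) again — its k=1 value — and the period has length 6.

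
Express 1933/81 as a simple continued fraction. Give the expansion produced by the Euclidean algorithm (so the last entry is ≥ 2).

1933 = 23·81 + 70
81 = 1·70 + 11
70 = 6·11 + 4
11 = 2·4 + 3
4 = 1·3 + 1
3 = 3·1 + 0  (stop)
So 1933/81 = [23; 1, 6, 2, 1, 3].

[23; 1, 6, 2, 1, 3]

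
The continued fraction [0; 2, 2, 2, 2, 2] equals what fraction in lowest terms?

29/70

Fold from the inside: start with 2/1.
  2 + 1/2 = 5/2
  2 + 2/5 = 12/5
  2 + 5/12 = 29/12
  2 + 12/29 = 70/29
  0 + 29/70 = 29/70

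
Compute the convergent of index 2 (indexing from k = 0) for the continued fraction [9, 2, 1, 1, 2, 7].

28/3

Using pₖ = aₖpₖ₋₁ + pₖ₋₂, qₖ = aₖqₖ₋₁ + qₖ₋₂ (with p₋₁=1, p₋₂=0, q₋₁=0, q₋₂=1):
  k=0: a=9, p=9, q=1
  k=1: a=2, p=19, q=2
  k=2: a=1, p=28, q=3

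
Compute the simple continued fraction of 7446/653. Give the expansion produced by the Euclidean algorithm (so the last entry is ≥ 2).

[11; 2, 2, 14, 9]

7446 = 11·653 + 263
653 = 2·263 + 127
263 = 2·127 + 9
127 = 14·9 + 1
9 = 9·1 + 0  (stop)
So 7446/653 = [11; 2, 2, 14, 9].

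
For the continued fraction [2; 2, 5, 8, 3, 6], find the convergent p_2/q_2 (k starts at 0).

Using pₖ = aₖpₖ₋₁ + pₖ₋₂, qₖ = aₖqₖ₋₁ + qₖ₋₂ (with p₋₁=1, p₋₂=0, q₋₁=0, q₋₂=1):
  k=0: a=2, p=2, q=1
  k=1: a=2, p=5, q=2
  k=2: a=5, p=27, q=11

27/11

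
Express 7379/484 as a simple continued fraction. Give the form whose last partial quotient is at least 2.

7379 = 15·484 + 119
484 = 4·119 + 8
119 = 14·8 + 7
8 = 1·7 + 1
7 = 7·1 + 0  (stop)
So 7379/484 = [15; 4, 14, 1, 7].

[15; 4, 14, 1, 7]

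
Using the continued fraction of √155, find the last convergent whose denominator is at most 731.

6088/489

√155 = [12; 2, 4, 2, 24, …] (period length 4).
Convergents:
  p_0/q_0 = 12/1
  p_1/q_1 = 25/2
  p_2/q_2 = 112/9
  p_3/q_3 = 249/20
  p_4/q_4 = 6088/489
  p_5/q_5 = 12425/998
q_4 = 489 ≤ 731 < 998 = q_5, so the answer is 6088/489.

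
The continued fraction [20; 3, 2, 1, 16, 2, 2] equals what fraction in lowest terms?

Fold from the inside: start with 2/1.
  2 + 1/2 = 5/2
  16 + 2/5 = 82/5
  1 + 5/82 = 87/82
  2 + 82/87 = 256/87
  3 + 87/256 = 855/256
  20 + 256/855 = 17356/855

17356/855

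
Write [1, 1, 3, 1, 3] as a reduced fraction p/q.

Fold from the inside: start with 3/1.
  1 + 1/3 = 4/3
  3 + 3/4 = 15/4
  1 + 4/15 = 19/15
  1 + 15/19 = 34/19

34/19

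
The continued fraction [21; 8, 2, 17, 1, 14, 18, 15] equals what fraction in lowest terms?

26957191/1276513

Using pₖ = aₖpₖ₋₁ + pₖ₋₂ and qₖ = aₖqₖ₋₁ + qₖ₋₂:
  k=0: a=21, p=21, q=1
  k=1: a=8, p=169, q=8
  k=2: a=2, p=359, q=17
  k=3: a=17, p=6272, q=297
  k=4: a=1, p=6631, q=314
  k=5: a=14, p=99106, q=4693
  k=6: a=18, p=1790539, q=84788
  k=7: a=15, p=26957191, q=1276513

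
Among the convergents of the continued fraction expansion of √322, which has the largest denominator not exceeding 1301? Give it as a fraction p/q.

√322 = [17; 1, 16, 1, 34, …] (period length 4).
Convergents:
  p_0/q_0 = 17/1
  p_1/q_1 = 18/1
  p_2/q_2 = 305/17
  p_3/q_3 = 323/18
  p_4/q_4 = 11287/629
  p_5/q_5 = 11610/647
  p_6/q_6 = 197047/10981
q_5 = 647 ≤ 1301 < 10981 = q_6, so the answer is 11610/647.

11610/647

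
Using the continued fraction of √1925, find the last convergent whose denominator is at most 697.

30493/695

√1925 = [43; 1, 6, 1, 86, …] (period length 4).
Convergents:
  p_0/q_0 = 43/1
  p_1/q_1 = 44/1
  p_2/q_2 = 307/7
  p_3/q_3 = 351/8
  p_4/q_4 = 30493/695
  p_5/q_5 = 30844/703
q_4 = 695 ≤ 697 < 703 = q_5, so the answer is 30493/695.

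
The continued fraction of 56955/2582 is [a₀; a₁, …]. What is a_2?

56955 = 22·2582 + 151   →  a_0 = 22
2582 = 17·151 + 15   →  a_1 = 17
151 = 10·15 + 1   →  a_2 = 10

10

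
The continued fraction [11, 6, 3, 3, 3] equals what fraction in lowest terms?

Fold from the inside: start with 3/1.
  3 + 1/3 = 10/3
  3 + 3/10 = 33/10
  6 + 10/33 = 208/33
  11 + 33/208 = 2321/208

2321/208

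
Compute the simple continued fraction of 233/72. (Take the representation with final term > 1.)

233 = 3×72 + 17
72 = 4×17 + 4
17 = 4×4 + 1
4 = 4×1 + 0  (stop)
So 233/72 = [3; 4, 4, 4].

[3; 4, 4, 4]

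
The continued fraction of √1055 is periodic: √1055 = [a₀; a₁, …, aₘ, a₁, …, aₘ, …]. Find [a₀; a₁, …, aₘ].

[32; 2, 12, 2, 64]

a₀ = ⌊√1055⌋ = 32.
With m₀=0, d₀=1 and mₖ₊₁ = dₖaₖ − mₖ, dₖ₊₁ = (n − mₖ₊₁²)/dₖ, aₖ₊₁ = ⌊(a₀+mₖ₊₁)/dₖ₊₁⌋:
  k=1: m=32, d=31, a=2
  k=2: m=30, d=5, a=12
  k=3: m=30, d=31, a=2
  k=4: m=32, d=1, a=64
d=1 and a=2a₀=64 at k=4, so the next step gives (m, d) = (32, 31) again — its k=1 value — and the period has length 4.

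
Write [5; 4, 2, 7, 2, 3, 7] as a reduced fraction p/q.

18884/3615

Fold from the inside: start with 7/1.
  3 + 1/7 = 22/7
  2 + 7/22 = 51/22
  7 + 22/51 = 379/51
  2 + 51/379 = 809/379
  4 + 379/809 = 3615/809
  5 + 809/3615 = 18884/3615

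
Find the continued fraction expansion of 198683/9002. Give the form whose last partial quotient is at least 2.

198683 = 22×9002 + 639
9002 = 14×639 + 56
639 = 11×56 + 23
56 = 2×23 + 10
23 = 2×10 + 3
10 = 3×3 + 1
3 = 3×1 + 0  (stop)
So 198683/9002 = [22; 14, 11, 2, 2, 3, 3].

[22; 14, 11, 2, 2, 3, 3]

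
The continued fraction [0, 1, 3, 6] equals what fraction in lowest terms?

Using pₖ = aₖpₖ₋₁ + pₖ₋₂ and qₖ = aₖqₖ₋₁ + qₖ₋₂:
  k=0: a=0, p=0, q=1
  k=1: a=1, p=1, q=1
  k=2: a=3, p=3, q=4
  k=3: a=6, p=19, q=25

19/25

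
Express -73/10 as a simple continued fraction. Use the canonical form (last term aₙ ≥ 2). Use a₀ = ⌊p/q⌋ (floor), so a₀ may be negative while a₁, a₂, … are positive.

-73 = -8*10 + 7
10 = 1*7 + 3
7 = 2*3 + 1
3 = 3*1 + 0  (stop)
So -73/10 = [-8; 1, 2, 3].

[-8; 1, 2, 3]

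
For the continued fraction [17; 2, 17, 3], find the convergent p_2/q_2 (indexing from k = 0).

612/35

Using pₖ = aₖpₖ₋₁ + pₖ₋₂, qₖ = aₖqₖ₋₁ + qₖ₋₂ (with p₋₁=1, p₋₂=0, q₋₁=0, q₋₂=1):
  k=0: a=17, p=17, q=1
  k=1: a=2, p=35, q=2
  k=2: a=17, p=612, q=35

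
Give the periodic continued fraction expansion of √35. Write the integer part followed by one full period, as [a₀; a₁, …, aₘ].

[5; 1, 10]

a₀ = ⌊√35⌋ = 5.
With m₀=0, d₀=1 and mₖ₊₁ = dₖaₖ − mₖ, dₖ₊₁ = (n − mₖ₊₁²)/dₖ, aₖ₊₁ = ⌊(a₀+mₖ₊₁)/dₖ₊₁⌋:
  k=1: m=5, d=10, a=1
  k=2: m=5, d=1, a=10
d=1 and a=2a₀=10 at k=2, so the next step gives (m, d) = (5, 10) again — its k=1 value — and the period has length 2.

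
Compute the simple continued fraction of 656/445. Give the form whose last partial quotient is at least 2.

656 = 1*445 + 211
445 = 2*211 + 23
211 = 9*23 + 4
23 = 5*4 + 3
4 = 1*3 + 1
3 = 3*1 + 0  (stop)
So 656/445 = [1; 2, 9, 5, 1, 3].

[1; 2, 9, 5, 1, 3]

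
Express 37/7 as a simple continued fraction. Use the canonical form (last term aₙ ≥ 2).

[5; 3, 2]

37 = 5*7 + 2
7 = 3*2 + 1
2 = 2*1 + 0  (stop)
So 37/7 = [5; 3, 2].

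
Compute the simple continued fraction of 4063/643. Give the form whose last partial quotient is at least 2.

4063 = 6*643 + 205
643 = 3*205 + 28
205 = 7*28 + 9
28 = 3*9 + 1
9 = 9*1 + 0  (stop)
So 4063/643 = [6; 3, 7, 3, 9].

[6; 3, 7, 3, 9]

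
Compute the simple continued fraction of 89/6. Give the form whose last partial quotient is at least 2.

[14; 1, 5]

89 = 14*6 + 5
6 = 1*5 + 1
5 = 5*1 + 0  (stop)
So 89/6 = [14; 1, 5].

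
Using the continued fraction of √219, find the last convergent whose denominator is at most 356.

√219 = [14; 1, 3, 1, 28, …] (period length 4).
Convergents:
  p_0/q_0 = 14/1
  p_1/q_1 = 15/1
  p_2/q_2 = 59/4
  p_3/q_3 = 74/5
  p_4/q_4 = 2131/144
  p_5/q_5 = 2205/149
  p_6/q_6 = 8746/591
q_5 = 149 ≤ 356 < 591 = q_6, so the answer is 2205/149.

2205/149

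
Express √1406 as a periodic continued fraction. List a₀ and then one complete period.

[37; 2, 74]

a₀ = ⌊√1406⌋ = 37.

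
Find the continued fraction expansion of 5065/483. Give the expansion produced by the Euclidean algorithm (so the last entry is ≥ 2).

[10; 2, 18, 13]

5065 = 10*483 + 235
483 = 2*235 + 13
235 = 18*13 + 1
13 = 13*1 + 0  (stop)
So 5065/483 = [10; 2, 18, 13].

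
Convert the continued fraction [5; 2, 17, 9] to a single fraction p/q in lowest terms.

1739/317

Using pₖ = aₖpₖ₋₁ + pₖ₋₂ and qₖ = aₖqₖ₋₁ + qₖ₋₂:
  k=0: a=5, p=5, q=1
  k=1: a=2, p=11, q=2
  k=2: a=17, p=192, q=35
  k=3: a=9, p=1739, q=317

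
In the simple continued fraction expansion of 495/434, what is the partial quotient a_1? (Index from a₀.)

495 = 1·434 + 61   →  a_0 = 1
434 = 7·61 + 7   →  a_1 = 7

7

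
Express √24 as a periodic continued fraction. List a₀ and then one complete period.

a₀ = ⌊√24⌋ = 4.
With m₀=0, d₀=1 and mₖ₊₁ = dₖaₖ − mₖ, dₖ₊₁ = (n − mₖ₊₁²)/dₖ, aₖ₊₁ = ⌊(a₀+mₖ₊₁)/dₖ₊₁⌋:
  k=1: m=4, d=8, a=1
  k=2: m=4, d=1, a=8
d=1 and a=2a₀=8 at k=2, so the next step gives (m, d) = (4, 8) again — its k=1 value — and the period has length 2.

[4; 1, 8]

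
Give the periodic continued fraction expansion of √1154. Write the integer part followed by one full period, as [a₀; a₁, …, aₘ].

a₀ = ⌊√1154⌋ = 33.
With m₀=0, d₀=1 and mₖ₊₁ = dₖaₖ − mₖ, dₖ₊₁ = (n − mₖ₊₁²)/dₖ, aₖ₊₁ = ⌊(a₀+mₖ₊₁)/dₖ₊₁⌋:
  k=1: m=33, d=65, a=1
  k=2: m=32, d=2, a=32
  k=3: m=32, d=65, a=1
  k=4: m=33, d=1, a=66
d=1 and a=2a₀=66 at k=4, so the next step gives (m, d) = (33, 65) again — its k=1 value — and the period has length 4.

[33; 1, 32, 1, 66]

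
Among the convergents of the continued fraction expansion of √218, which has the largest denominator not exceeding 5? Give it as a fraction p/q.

59/4

√218 = [14; 1, 3, 3, 1, 28, …] (period length 5).
Convergents:
  p_0/q_0 = 14/1
  p_1/q_1 = 15/1
  p_2/q_2 = 59/4
  p_3/q_3 = 192/13
q_2 = 4 ≤ 5 < 13 = q_3, so the answer is 59/4.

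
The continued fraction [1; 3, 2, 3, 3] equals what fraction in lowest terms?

102/79

Fold from the inside: start with 3/1.
  3 + 1/3 = 10/3
  2 + 3/10 = 23/10
  3 + 10/23 = 79/23
  1 + 23/79 = 102/79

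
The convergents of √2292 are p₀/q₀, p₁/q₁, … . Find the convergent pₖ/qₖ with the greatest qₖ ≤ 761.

36337/759

√2292 = [47; 1, 6, 1, 94, …] (period length 4).
Convergents:
  p_0/q_0 = 47/1
  p_1/q_1 = 48/1
  p_2/q_2 = 335/7
  p_3/q_3 = 383/8
  p_4/q_4 = 36337/759
  p_5/q_5 = 36720/767
q_4 = 759 ≤ 761 < 767 = q_5, so the answer is 36337/759.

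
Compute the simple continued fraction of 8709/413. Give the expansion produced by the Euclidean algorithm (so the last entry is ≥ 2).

8709 = 21×413 + 36
413 = 11×36 + 17
36 = 2×17 + 2
17 = 8×2 + 1
2 = 2×1 + 0  (stop)
So 8709/413 = [21; 11, 2, 8, 2].

[21; 11, 2, 8, 2]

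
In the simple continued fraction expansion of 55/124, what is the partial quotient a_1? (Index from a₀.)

2

55 = 0·124 + 55   →  a_0 = 0
124 = 2·55 + 14   →  a_1 = 2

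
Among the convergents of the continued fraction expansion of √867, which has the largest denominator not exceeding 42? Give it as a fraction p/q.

√867 = [29; 2, 4, 29, 4, 2, 58, …] (period length 6).
Convergents:
  p_0/q_0 = 29/1
  p_1/q_1 = 59/2
  p_2/q_2 = 265/9
  p_3/q_3 = 7744/263
q_2 = 9 ≤ 42 < 263 = q_3, so the answer is 265/9.

265/9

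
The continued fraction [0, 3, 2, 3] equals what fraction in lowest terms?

Fold from the inside: start with 3/1.
  2 + 1/3 = 7/3
  3 + 3/7 = 24/7
  0 + 7/24 = 7/24

7/24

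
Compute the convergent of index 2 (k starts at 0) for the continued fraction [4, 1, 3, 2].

Using pₖ = aₖpₖ₋₁ + pₖ₋₂, qₖ = aₖqₖ₋₁ + qₖ₋₂ (with p₋₁=1, p₋₂=0, q₋₁=0, q₋₂=1):
  k=0: a=4, p=4, q=1
  k=1: a=1, p=5, q=1
  k=2: a=3, p=19, q=4

19/4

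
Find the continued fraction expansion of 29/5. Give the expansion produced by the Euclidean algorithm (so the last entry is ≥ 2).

[5; 1, 4]

29 = 5·5 + 4
5 = 1·4 + 1
4 = 4·1 + 0  (stop)
So 29/5 = [5; 1, 4].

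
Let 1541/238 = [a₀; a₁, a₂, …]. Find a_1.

2

1541 = 6·238 + 113   →  a_0 = 6
238 = 2·113 + 12   →  a_1 = 2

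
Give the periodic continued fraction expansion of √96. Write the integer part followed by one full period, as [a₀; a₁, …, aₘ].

[9; 1, 3, 1, 18]

a₀ = ⌊√96⌋ = 9.
With m₀=0, d₀=1 and mₖ₊₁ = dₖaₖ − mₖ, dₖ₊₁ = (n − mₖ₊₁²)/dₖ, aₖ₊₁ = ⌊(a₀+mₖ₊₁)/dₖ₊₁⌋:
  k=1: m=9, d=15, a=1
  k=2: m=6, d=4, a=3
  k=3: m=6, d=15, a=1
  k=4: m=9, d=1, a=18
d=1 and a=2a₀=18 at k=4, so the next step gives (m, d) = (9, 15) again — its k=1 value — and the period has length 4.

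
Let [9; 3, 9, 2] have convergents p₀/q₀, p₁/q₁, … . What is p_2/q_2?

261/28

Using pₖ = aₖpₖ₋₁ + pₖ₋₂, qₖ = aₖqₖ₋₁ + qₖ₋₂ (with p₋₁=1, p₋₂=0, q₋₁=0, q₋₂=1):
  k=0: a=9, p=9, q=1
  k=1: a=3, p=28, q=3
  k=2: a=9, p=261, q=28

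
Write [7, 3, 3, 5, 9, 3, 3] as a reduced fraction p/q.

36721/5029

Using pₖ = aₖpₖ₋₁ + pₖ₋₂ and qₖ = aₖqₖ₋₁ + qₖ₋₂:
  k=0: a=7, p=7, q=1
  k=1: a=3, p=22, q=3
  k=2: a=3, p=73, q=10
  k=3: a=5, p=387, q=53
  k=4: a=9, p=3556, q=487
  k=5: a=3, p=11055, q=1514
  k=6: a=3, p=36721, q=5029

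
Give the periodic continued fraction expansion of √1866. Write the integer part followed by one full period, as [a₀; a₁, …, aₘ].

a₀ = ⌊√1866⌋ = 43.
With m₀=0, d₀=1 and mₖ₊₁ = dₖaₖ − mₖ, dₖ₊₁ = (n − mₖ₊₁²)/dₖ, aₖ₊₁ = ⌊(a₀+mₖ₊₁)/dₖ₊₁⌋:
  k=1: m=43, d=17, a=5
  k=2: m=42, d=6, a=14
  k=3: m=42, d=17, a=5
  k=4: m=43, d=1, a=86
d=1 and a=2a₀=86 at k=4, so the next step gives (m, d) = (43, 17) again — its k=1 value — and the period has length 4.

[43; 5, 14, 5, 86]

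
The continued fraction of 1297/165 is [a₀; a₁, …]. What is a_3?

1297 = 7·165 + 142   →  a_0 = 7
165 = 1·142 + 23   →  a_1 = 1
142 = 6·23 + 4   →  a_2 = 6
23 = 5·4 + 3   →  a_3 = 5

5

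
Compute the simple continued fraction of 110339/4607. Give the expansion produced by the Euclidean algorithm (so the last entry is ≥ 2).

[23; 1, 19, 8, 2, 13]

110339 = 23*4607 + 4378
4607 = 1*4378 + 229
4378 = 19*229 + 27
229 = 8*27 + 13
27 = 2*13 + 1
13 = 13*1 + 0  (stop)
So 110339/4607 = [23; 1, 19, 8, 2, 13].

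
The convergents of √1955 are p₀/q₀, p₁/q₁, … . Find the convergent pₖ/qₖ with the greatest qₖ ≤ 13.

398/9

√1955 = [44; 4, 1, 1, 1, 4, 88, …] (period length 6).
Convergents:
  p_0/q_0 = 44/1
  p_1/q_1 = 177/4
  p_2/q_2 = 221/5
  p_3/q_3 = 398/9
  p_4/q_4 = 619/14
q_3 = 9 ≤ 13 < 14 = q_4, so the answer is 398/9.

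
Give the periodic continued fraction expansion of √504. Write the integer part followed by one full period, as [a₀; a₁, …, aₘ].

a₀ = ⌊√504⌋ = 22.
With m₀=0, d₀=1 and mₖ₊₁ = dₖaₖ − mₖ, dₖ₊₁ = (n − mₖ₊₁²)/dₖ, aₖ₊₁ = ⌊(a₀+mₖ₊₁)/dₖ₊₁⌋:
  k=1: m=22, d=20, a=2
  k=2: m=18, d=9, a=4
  k=3: m=18, d=20, a=2
  k=4: m=22, d=1, a=44
d=1 and a=2a₀=44 at k=4, so the next step gives (m, d) = (22, 20) again — its k=1 value — and the period has length 4.

[22; 2, 4, 2, 44]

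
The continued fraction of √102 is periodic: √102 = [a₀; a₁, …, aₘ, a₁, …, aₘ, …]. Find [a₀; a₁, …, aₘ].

a₀ = ⌊√102⌋ = 10.
With m₀=0, d₀=1 and mₖ₊₁ = dₖaₖ − mₖ, dₖ₊₁ = (n − mₖ₊₁²)/dₖ, aₖ₊₁ = ⌊(a₀+mₖ₊₁)/dₖ₊₁⌋:
  k=1: m=10, d=2, a=10
  k=2: m=10, d=1, a=20
d=1 and a=2a₀=20 at k=2, so the next step gives (m, d) = (10, 2) again — its k=1 value — and the period has length 2.

[10; 10, 20]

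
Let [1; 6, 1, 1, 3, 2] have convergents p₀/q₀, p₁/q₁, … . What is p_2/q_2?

8/7

Using pₖ = aₖpₖ₋₁ + pₖ₋₂, qₖ = aₖqₖ₋₁ + qₖ₋₂ (with p₋₁=1, p₋₂=0, q₋₁=0, q₋₂=1):
  k=0: a=1, p=1, q=1
  k=1: a=6, p=7, q=6
  k=2: a=1, p=8, q=7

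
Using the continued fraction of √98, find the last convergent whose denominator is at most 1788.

√98 = [9; 1, 8, 1, 18, …] (period length 4).
Convergents:
  p_0/q_0 = 9/1
  p_1/q_1 = 10/1
  p_2/q_2 = 89/9
  p_3/q_3 = 99/10
  p_4/q_4 = 1871/189
  p_5/q_5 = 1970/199
  p_6/q_6 = 17631/1781
  p_7/q_7 = 19601/1980
q_6 = 1781 ≤ 1788 < 1980 = q_7, so the answer is 17631/1781.

17631/1781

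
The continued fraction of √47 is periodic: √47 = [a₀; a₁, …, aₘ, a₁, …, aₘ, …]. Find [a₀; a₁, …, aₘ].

[6; 1, 5, 1, 12]

a₀ = ⌊√47⌋ = 6.
With m₀=0, d₀=1 and mₖ₊₁ = dₖaₖ − mₖ, dₖ₊₁ = (n − mₖ₊₁²)/dₖ, aₖ₊₁ = ⌊(a₀+mₖ₊₁)/dₖ₊₁⌋:
  k=1: m=6, d=11, a=1
  k=2: m=5, d=2, a=5
  k=3: m=5, d=11, a=1
  k=4: m=6, d=1, a=12
d=1 and a=2a₀=12 at k=4, so the next step gives (m, d) = (6, 11) again — its k=1 value — and the period has length 4.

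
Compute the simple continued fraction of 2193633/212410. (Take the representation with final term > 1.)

[10; 3, 18, 4, 13, 5, 1, 11]

2193633 = 10*212410 + 69533
212410 = 3*69533 + 3811
69533 = 18*3811 + 935
3811 = 4*935 + 71
935 = 13*71 + 12
71 = 5*12 + 11
12 = 1*11 + 1
11 = 11*1 + 0  (stop)
So 2193633/212410 = [10; 3, 18, 4, 13, 5, 1, 11].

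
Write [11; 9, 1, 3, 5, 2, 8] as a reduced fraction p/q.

42156/3797

Fold from the inside: start with 8/1.
  2 + 1/8 = 17/8
  5 + 8/17 = 93/17
  3 + 17/93 = 296/93
  1 + 93/296 = 389/296
  9 + 296/389 = 3797/389
  11 + 389/3797 = 42156/3797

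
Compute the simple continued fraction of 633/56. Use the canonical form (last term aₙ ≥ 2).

633 = 11*56 + 17
56 = 3*17 + 5
17 = 3*5 + 2
5 = 2*2 + 1
2 = 2*1 + 0  (stop)
So 633/56 = [11; 3, 3, 2, 2].

[11; 3, 3, 2, 2]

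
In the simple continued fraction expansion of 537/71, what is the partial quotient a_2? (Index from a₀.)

537 = 7·71 + 40   →  a_0 = 7
71 = 1·40 + 31   →  a_1 = 1
40 = 1·31 + 9   →  a_2 = 1

1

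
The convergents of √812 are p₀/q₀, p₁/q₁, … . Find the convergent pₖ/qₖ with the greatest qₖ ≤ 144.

3220/113

√812 = [28; 2, 56, …] (period length 2).
Convergents:
  p_0/q_0 = 28/1
  p_1/q_1 = 57/2
  p_2/q_2 = 3220/113
  p_3/q_3 = 6497/228
q_2 = 113 ≤ 144 < 228 = q_3, so the answer is 3220/113.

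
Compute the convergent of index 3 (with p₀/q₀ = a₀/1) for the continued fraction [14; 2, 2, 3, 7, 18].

245/17

Using pₖ = aₖpₖ₋₁ + pₖ₋₂, qₖ = aₖqₖ₋₁ + qₖ₋₂ (with p₋₁=1, p₋₂=0, q₋₁=0, q₋₂=1):
  k=0: a=14, p=14, q=1
  k=1: a=2, p=29, q=2
  k=2: a=2, p=72, q=5
  k=3: a=3, p=245, q=17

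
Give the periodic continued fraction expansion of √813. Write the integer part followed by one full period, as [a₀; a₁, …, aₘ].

a₀ = ⌊√813⌋ = 28.

[28; 1, 1, 18, 1, 1, 56]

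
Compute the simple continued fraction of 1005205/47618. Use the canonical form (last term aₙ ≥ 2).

[21; 9, 9, 11, 17, 3]

1005205 = 21·47618 + 5227
47618 = 9·5227 + 575
5227 = 9·575 + 52
575 = 11·52 + 3
52 = 17·3 + 1
3 = 3·1 + 0  (stop)
So 1005205/47618 = [21; 9, 9, 11, 17, 3].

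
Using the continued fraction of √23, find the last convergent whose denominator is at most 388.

1151/240

√23 = [4; 1, 3, 1, 8, …] (period length 4).
Convergents:
  p_0/q_0 = 4/1
  p_1/q_1 = 5/1
  p_2/q_2 = 19/4
  p_3/q_3 = 24/5
  p_4/q_4 = 211/44
  p_5/q_5 = 235/49
  p_6/q_6 = 916/191
  p_7/q_7 = 1151/240
  p_8/q_8 = 10124/2111
q_7 = 240 ≤ 388 < 2111 = q_8, so the answer is 1151/240.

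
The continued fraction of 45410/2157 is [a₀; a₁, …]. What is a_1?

19

45410 = 21·2157 + 113   →  a_0 = 21
2157 = 19·113 + 10   →  a_1 = 19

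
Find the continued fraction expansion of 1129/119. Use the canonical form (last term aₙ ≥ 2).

1129 = 9×119 + 58
119 = 2×58 + 3
58 = 19×3 + 1
3 = 3×1 + 0  (stop)
So 1129/119 = [9; 2, 19, 3].

[9; 2, 19, 3]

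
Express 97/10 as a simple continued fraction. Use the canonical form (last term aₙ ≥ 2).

97 = 9·10 + 7
10 = 1·7 + 3
7 = 2·3 + 1
3 = 3·1 + 0  (stop)
So 97/10 = [9; 1, 2, 3].

[9; 1, 2, 3]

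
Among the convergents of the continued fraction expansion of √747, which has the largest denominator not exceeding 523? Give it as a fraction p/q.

13447/492

√747 = [27; 3, 54, …] (period length 2).
Convergents:
  p_0/q_0 = 27/1
  p_1/q_1 = 82/3
  p_2/q_2 = 4455/163
  p_3/q_3 = 13447/492
  p_4/q_4 = 730593/26731
q_3 = 492 ≤ 523 < 26731 = q_4, so the answer is 13447/492.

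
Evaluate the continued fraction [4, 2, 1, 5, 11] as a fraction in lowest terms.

827/190

Using pₖ = aₖpₖ₋₁ + pₖ₋₂ and qₖ = aₖqₖ₋₁ + qₖ₋₂:
  k=0: a=4, p=4, q=1
  k=1: a=2, p=9, q=2
  k=2: a=1, p=13, q=3
  k=3: a=5, p=74, q=17
  k=4: a=11, p=827, q=190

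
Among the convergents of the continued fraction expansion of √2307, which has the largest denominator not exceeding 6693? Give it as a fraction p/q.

147600/3073

√2307 = [48; 32, 96, …] (period length 2).
Convergents:
  p_0/q_0 = 48/1
  p_1/q_1 = 1537/32
  p_2/q_2 = 147600/3073
  p_3/q_3 = 4724737/98368
q_2 = 3073 ≤ 6693 < 98368 = q_3, so the answer is 147600/3073.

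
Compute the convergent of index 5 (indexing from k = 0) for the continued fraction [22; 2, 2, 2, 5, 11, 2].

Using pₖ = aₖpₖ₋₁ + pₖ₋₂, qₖ = aₖqₖ₋₁ + qₖ₋₂ (with p₋₁=1, p₋₂=0, q₋₁=0, q₋₂=1):
  k=0: a=22, p=22, q=1
  k=1: a=2, p=45, q=2
  k=2: a=2, p=112, q=5
  k=3: a=2, p=269, q=12
  k=4: a=5, p=1457, q=65
  k=5: a=11, p=16296, q=727

16296/727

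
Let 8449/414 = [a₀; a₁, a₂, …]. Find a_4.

2

8449 = 20·414 + 169   →  a_0 = 20
414 = 2·169 + 76   →  a_1 = 2
169 = 2·76 + 17   →  a_2 = 2
76 = 4·17 + 8   →  a_3 = 4
17 = 2·8 + 1   →  a_4 = 2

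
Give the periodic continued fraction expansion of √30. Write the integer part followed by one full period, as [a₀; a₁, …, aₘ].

a₀ = ⌊√30⌋ = 5.

[5; 2, 10]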